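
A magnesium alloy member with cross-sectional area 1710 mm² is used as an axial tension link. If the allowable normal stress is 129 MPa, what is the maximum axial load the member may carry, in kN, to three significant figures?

221 kN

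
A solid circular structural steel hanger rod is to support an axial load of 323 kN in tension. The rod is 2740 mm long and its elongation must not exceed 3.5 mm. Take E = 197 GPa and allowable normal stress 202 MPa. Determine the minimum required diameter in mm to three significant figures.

45.1 mm

Required area A ≥ P/σ_allow = 323000/202 = 1599 mm².
For a solid circular section, d ≥ √(4A/π) = 45.12 mm.
Elongation limit: A ≥ PL/(Eδ_allow) = 323000·2740/(197000·3.5) = 1284 mm² ⇒ d ≥ 40.43 mm.
The stress limit governs.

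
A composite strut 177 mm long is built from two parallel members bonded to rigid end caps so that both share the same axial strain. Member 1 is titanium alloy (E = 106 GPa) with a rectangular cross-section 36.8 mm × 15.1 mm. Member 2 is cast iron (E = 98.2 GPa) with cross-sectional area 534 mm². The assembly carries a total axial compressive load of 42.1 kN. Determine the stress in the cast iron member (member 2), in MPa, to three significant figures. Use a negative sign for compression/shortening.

A_1 = 555.7 mm².
Equal strain + equilibrium ⇒ each member carries load in proportion to AE: A₁E₁ = 58900000 N, A₂E₂ = 52440000 N, ΣAE = 111300000 N.
σ₂ = P·E₂/ΣAE = -42100·98200/111300000 = -37.13 MPa.

-37.1 MPa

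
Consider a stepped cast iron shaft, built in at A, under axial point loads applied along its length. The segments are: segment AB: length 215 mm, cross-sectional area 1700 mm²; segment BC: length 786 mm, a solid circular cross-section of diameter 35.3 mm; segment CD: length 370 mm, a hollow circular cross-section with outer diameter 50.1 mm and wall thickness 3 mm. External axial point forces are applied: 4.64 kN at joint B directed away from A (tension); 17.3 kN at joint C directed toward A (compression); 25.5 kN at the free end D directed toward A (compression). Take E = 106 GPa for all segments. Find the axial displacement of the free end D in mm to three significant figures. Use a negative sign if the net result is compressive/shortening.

-0.570 mm

Internal axial forces (sectioning from the free end, tension +): N_CD = -25.5 kN, N_BC = -42.8 kN, N_AB = -38.16 kN.
A_BC = 978.7 mm².
A_CD = 443.9 mm².
δ_AB = -38160·215/(1700·106000) = -0.04553 mm
δ_BC = -42800·786/(978.7·106000) = -0.3243 mm
δ_CD = -25500·370/(443.9·106000) = -0.2005 mm
δ = Σδ_i = -0.5703 mm.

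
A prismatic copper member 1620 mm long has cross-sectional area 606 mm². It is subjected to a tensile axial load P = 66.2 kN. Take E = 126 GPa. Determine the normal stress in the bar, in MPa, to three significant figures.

109 MPa

σ = N/A = 66200/606 = 109.2 MPa.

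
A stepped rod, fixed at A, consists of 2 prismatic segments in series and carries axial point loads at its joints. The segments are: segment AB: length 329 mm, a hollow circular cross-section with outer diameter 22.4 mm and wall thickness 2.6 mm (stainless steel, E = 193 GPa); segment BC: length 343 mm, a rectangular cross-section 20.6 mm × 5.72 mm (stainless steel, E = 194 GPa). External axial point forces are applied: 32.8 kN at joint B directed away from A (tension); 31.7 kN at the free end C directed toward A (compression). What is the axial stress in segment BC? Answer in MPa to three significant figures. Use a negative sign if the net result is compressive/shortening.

Internal axial forces (sectioning from the free end, tension +): N_BC = -31.7 kN, N_AB = 1.1 kN.
A_BC = 117.8 mm².
σ_BC = N_BC/A_BC = -31700/117.8 = -269 MPa.

-269 MPa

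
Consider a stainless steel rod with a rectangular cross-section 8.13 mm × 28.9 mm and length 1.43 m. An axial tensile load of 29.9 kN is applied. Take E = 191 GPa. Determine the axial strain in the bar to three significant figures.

A = 235 mm².
σ = N/A = 127.3 MPa; ε = σ/E = 127.3/191000 = 6.663e-04.

6.66e-04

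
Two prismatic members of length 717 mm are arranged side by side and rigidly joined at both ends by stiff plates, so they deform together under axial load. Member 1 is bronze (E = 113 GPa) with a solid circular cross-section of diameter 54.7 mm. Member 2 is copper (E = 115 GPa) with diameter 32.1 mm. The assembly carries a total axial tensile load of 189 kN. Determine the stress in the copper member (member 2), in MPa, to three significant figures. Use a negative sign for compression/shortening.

60.6 MPa

A_1 = 2350 mm².
A_2 = 809.3 mm².
Equal strain + equilibrium ⇒ each member carries load in proportion to AE: A₁E₁ = 265500000 N, A₂E₂ = 93070000 N, ΣAE = 358600000 N.
σ₂ = P·E₂/ΣAE = 189000·115000/358600000 = 60.61 MPa.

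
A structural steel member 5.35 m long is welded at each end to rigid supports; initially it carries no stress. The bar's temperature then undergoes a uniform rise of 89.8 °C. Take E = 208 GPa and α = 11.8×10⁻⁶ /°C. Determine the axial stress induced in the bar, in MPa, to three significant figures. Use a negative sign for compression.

-220 MPa

Free thermal expansion αLΔT = 11.8e-6 · 5350 · 89.8 = 5.669 mm.
The walls impose strain ε = −(5.669)/5350 = -1.0596e-03; σ = Eε = 208000 · -1.0596e-03 = -220.4 MPa.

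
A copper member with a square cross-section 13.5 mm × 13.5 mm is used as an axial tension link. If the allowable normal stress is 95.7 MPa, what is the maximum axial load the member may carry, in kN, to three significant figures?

17.4 kN

A = 182.2 mm².
P_max = σ_allow · A = 95.7 · 182.2 = 17440 N = 17.44 kN.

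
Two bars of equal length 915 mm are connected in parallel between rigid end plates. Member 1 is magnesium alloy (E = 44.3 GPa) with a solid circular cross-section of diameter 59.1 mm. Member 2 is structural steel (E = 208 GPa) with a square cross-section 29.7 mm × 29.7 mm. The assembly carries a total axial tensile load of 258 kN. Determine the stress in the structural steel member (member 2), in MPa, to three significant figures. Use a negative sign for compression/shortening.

A_1 = 2743 mm².
A_2 = 882.1 mm².
Equal strain + equilibrium ⇒ each member carries load in proportion to AE: A₁E₁ = 121500000 N, A₂E₂ = 183500000 N, ΣAE = 305000000 N.
σ₂ = P·E₂/ΣAE = 258000·208000/305000000 = 175.9 MPa.

176 MPa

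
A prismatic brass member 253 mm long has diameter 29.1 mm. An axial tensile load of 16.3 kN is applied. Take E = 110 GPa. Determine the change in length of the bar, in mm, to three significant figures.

0.0564 mm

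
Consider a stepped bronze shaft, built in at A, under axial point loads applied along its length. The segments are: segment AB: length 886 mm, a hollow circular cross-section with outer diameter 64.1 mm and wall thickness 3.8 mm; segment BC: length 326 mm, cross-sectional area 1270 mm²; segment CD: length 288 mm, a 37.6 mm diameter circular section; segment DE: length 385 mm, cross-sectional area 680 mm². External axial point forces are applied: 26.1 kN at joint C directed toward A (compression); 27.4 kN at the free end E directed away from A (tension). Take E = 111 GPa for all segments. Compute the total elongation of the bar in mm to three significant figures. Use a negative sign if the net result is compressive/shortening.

0.221 mm

Internal axial forces (sectioning from the free end, tension +): N_DE = 27.4 kN, N_CD = 27.4 kN, N_BC = 1.3 kN, N_AB = 1.3 kN.
A_AB = 719.9 mm².
A_CD = 1110 mm².
δ_AB = 1300·886/(719.9·111000) = 0.01441 mm
δ_BC = 1300·326/(1270·111000) = 0.003006 mm
δ_CD = 27400·288/(1110·111000) = 0.06403 mm
δ_DE = 27400·385/(680·111000) = 0.1398 mm
δ = Σδ_i = 0.2212 mm.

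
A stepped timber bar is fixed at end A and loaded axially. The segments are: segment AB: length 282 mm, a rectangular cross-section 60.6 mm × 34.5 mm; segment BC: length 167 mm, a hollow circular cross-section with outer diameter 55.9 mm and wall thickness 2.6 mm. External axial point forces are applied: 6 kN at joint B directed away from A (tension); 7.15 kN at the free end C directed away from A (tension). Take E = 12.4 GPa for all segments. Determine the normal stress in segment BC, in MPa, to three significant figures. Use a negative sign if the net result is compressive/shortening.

16.4 MPa

Internal axial forces (sectioning from the free end, tension +): N_BC = 7.15 kN, N_AB = 13.15 kN.
A_BC = 435.4 mm².
σ_BC = N_BC/A_BC = 7150/435.4 = 16.42 MPa.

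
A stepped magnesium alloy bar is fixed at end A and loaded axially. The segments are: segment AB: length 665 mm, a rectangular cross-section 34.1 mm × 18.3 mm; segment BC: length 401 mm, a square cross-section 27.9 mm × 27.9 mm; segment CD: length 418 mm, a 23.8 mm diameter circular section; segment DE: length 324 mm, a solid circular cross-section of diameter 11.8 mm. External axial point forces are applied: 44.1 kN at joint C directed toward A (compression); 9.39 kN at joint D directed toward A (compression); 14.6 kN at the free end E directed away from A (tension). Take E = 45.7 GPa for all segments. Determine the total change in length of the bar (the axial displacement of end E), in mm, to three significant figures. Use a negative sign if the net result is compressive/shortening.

-0.292 mm

Internal axial forces (sectioning from the free end, tension +): N_DE = 14.6 kN, N_CD = 5.21 kN, N_BC = -38.89 kN, N_AB = -38.89 kN.
A_AB = 624 mm².
A_BC = 778.4 mm².
A_CD = 444.9 mm².
A_DE = 109.4 mm².
δ_AB = -38890·665/(624·45700) = -0.9069 mm
δ_BC = -38890·401/(778.4·45700) = -0.4384 mm
δ_CD = 5210·418/(444.9·45700) = 0.1071 mm
δ_DE = 14600·324/(109.4·45700) = 0.9465 mm
δ = Σδ_i = -0.2916 mm.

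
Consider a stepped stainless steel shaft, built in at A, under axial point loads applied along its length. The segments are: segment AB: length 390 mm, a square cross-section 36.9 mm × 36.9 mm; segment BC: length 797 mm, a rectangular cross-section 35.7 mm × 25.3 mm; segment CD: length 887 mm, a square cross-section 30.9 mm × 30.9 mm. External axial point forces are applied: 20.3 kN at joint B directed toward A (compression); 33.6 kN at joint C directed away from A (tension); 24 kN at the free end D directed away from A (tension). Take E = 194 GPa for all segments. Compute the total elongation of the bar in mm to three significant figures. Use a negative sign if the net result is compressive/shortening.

Internal axial forces (sectioning from the free end, tension +): N_CD = 24 kN, N_BC = 57.6 kN, N_AB = 37.3 kN.
A_AB = 1362 mm².
A_BC = 903.2 mm².
A_CD = 954.8 mm².
δ_AB = 37300·390/(1362·194000) = 0.05507 mm
δ_BC = 57600·797/(903.2·194000) = 0.262 mm
δ_CD = 24000·887/(954.8·194000) = 0.1149 mm
δ = Σδ_i = 0.432 mm.

0.432 mm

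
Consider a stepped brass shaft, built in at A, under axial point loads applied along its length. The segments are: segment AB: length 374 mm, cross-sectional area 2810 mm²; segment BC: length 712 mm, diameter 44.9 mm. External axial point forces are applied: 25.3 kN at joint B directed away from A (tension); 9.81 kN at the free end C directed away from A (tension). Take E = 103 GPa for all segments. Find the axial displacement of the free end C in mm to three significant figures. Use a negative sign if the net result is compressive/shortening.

Internal axial forces (sectioning from the free end, tension +): N_BC = 9.81 kN, N_AB = 35.11 kN.
A_BC = 1583 mm².
δ_AB = 35110·374/(2810·103000) = 0.04537 mm
δ_BC = 9810·712/(1583·103000) = 0.04283 mm
δ = Σδ_i = 0.0882 mm.

0.0882 mm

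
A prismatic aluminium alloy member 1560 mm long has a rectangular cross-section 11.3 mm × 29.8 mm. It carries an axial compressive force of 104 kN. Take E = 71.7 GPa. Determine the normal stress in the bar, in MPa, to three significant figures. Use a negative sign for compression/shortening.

A = 336.7 mm².
σ = N/A = -104000/336.7 = -308.8 MPa.

-309 MPa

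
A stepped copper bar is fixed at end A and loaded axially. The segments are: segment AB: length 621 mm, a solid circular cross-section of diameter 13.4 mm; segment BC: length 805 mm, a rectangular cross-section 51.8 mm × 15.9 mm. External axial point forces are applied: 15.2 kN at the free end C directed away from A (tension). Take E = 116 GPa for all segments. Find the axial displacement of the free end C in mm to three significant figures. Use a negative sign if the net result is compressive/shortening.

Internal axial forces (sectioning from the free end, tension +): N_BC = 15.2 kN, N_AB = 15.2 kN.
A_AB = 141 mm².
A_BC = 823.6 mm².
δ_AB = 15200·621/(141·116000) = 0.577 mm
δ_BC = 15200·805/(823.6·116000) = 0.1281 mm
δ = Σδ_i = 0.7051 mm.

0.705 mm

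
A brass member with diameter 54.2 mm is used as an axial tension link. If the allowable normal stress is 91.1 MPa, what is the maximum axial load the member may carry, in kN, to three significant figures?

A = 2307 mm².
P_max = σ_allow · A = 91.1 · 2307 = 210200 N = 210.2 kN.

210 kN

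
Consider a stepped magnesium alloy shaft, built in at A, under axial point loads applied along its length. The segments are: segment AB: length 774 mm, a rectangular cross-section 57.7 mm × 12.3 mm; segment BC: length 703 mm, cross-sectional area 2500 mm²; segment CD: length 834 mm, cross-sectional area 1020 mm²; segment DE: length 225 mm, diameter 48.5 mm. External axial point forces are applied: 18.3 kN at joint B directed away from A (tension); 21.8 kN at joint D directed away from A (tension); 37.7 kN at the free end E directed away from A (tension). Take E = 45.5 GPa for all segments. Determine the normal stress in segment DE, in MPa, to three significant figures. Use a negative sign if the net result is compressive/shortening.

Internal axial forces (sectioning from the free end, tension +): N_DE = 37.7 kN, N_CD = 59.5 kN, N_BC = 59.5 kN, N_AB = 77.8 kN.
A_DE = 1847 mm².
σ_DE = N_DE/A_DE = 37700/1847 = 20.41 MPa.

20.4 MPa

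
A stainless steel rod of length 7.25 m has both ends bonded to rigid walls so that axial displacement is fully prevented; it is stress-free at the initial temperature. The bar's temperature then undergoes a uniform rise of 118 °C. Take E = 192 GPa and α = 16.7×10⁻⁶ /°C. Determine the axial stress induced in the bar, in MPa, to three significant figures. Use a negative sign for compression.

Free thermal expansion αLΔT = 16.7e-6 · 7250 · 118 = 14.29 mm.
The walls impose strain ε = −(14.29)/7250 = -1.9706e-03; σ = Eε = 192000 · -1.9706e-03 = -378.4 MPa.

-378 MPa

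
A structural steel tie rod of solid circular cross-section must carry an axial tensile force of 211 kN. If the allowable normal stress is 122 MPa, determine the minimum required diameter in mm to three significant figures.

Required area A ≥ P/σ_allow = 211000/122 = 1730 mm².
For a solid circular section, d ≥ √(4A/π) = 46.93 mm.

46.9 mm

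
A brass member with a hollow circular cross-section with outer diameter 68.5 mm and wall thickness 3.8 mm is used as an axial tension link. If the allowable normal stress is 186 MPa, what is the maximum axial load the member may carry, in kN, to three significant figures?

144 kN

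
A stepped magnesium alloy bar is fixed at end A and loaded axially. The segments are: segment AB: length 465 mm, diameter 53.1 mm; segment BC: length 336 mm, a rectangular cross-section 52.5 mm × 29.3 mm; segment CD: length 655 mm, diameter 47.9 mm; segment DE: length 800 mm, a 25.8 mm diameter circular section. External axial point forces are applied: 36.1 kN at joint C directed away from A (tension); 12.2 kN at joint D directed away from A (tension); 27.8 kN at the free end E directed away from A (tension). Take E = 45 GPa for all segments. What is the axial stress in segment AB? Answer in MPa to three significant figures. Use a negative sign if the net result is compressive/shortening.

34.4 MPa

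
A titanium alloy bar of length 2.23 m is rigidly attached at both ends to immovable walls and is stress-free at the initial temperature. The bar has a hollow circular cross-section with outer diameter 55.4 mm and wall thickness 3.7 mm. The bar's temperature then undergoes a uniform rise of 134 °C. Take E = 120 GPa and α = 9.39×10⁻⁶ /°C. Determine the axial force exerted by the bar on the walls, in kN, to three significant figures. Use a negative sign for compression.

Free thermal expansion αLΔT = 9.39e-6 · 2230 · 134 = 2.806 mm.
The walls impose strain ε = −(2.806)/2230 = -1.2583e-03; σ = Eε = 120000 · -1.2583e-03 = -151 MPa.
Wall reaction R = σ·A = -151·601 = -90740 N = -90.74 kN.

-90.7 kN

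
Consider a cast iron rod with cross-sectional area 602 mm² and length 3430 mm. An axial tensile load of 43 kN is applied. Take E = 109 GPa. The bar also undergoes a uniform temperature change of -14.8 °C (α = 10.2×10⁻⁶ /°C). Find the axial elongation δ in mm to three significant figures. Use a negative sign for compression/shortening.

δ_mech = NL/(AE) = 43000·3430/(602·109000) = 2.248 mm.
δ_thermal = αLΔT = 10.2e-6·3430·-14.8 = -0.5178 mm.
δ = δ_mech + δ_thermal = 1.73 mm.

1.73 mm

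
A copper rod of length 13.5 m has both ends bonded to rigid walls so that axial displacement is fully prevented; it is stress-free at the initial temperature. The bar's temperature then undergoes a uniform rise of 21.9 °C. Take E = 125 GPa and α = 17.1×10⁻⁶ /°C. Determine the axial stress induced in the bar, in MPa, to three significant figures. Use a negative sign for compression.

Free thermal expansion αLΔT = 17.1e-6 · 13500 · 21.9 = 5.056 mm.
The walls impose strain ε = −(5.056)/13500 = -3.7449e-04; σ = Eε = 125000 · -3.7449e-04 = -46.81 MPa.

-46.8 MPa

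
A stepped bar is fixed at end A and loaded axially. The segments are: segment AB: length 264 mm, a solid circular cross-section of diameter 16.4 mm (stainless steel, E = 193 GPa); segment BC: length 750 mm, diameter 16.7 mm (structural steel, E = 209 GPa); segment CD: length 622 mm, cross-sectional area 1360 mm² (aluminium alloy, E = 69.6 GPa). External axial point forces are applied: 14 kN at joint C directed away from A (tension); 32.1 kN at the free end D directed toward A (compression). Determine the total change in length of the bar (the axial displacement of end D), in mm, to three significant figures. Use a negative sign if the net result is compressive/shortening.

-0.625 mm

Internal axial forces (sectioning from the free end, tension +): N_CD = -32.1 kN, N_BC = -18.1 kN, N_AB = -18.1 kN.
A_AB = 211.2 mm².
A_BC = 219 mm².
δ_AB = -18100·264/(211.2·193000) = -0.1172 mm
δ_BC = -18100·750/(219·209000) = -0.2965 mm
δ_CD = -32100·622/(1360·69600) = -0.2109 mm
δ = Σδ_i = -0.6247 mm.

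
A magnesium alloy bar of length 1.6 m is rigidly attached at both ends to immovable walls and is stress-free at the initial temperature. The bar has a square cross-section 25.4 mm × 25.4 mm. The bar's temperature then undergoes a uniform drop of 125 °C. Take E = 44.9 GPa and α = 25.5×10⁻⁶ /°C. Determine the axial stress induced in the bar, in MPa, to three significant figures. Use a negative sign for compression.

143 MPa

Free thermal expansion αLΔT = 25.5e-6 · 1600 · -125 = -5.1 mm.
The walls impose strain ε = −(-5.1)/1600 = 3.1875e-03; σ = Eε = 44900 · 3.1875e-03 = 143.1 MPa.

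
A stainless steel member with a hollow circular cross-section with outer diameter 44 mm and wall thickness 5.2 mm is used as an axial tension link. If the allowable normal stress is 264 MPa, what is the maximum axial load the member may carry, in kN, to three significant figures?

A = 633.8 mm².
P_max = σ_allow · A = 264 · 633.8 = 167300 N = 167.3 kN.

167 kN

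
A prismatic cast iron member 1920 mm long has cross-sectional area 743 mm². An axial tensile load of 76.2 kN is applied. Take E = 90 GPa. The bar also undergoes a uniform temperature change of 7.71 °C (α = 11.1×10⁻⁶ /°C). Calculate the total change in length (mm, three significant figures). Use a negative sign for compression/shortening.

2.35 mm

δ_mech = NL/(AE) = 76200·1920/(743·90000) = 2.188 mm.
δ_thermal = αLΔT = 11.1e-6·1920·7.71 = 0.1643 mm.
δ = δ_mech + δ_thermal = 2.352 mm.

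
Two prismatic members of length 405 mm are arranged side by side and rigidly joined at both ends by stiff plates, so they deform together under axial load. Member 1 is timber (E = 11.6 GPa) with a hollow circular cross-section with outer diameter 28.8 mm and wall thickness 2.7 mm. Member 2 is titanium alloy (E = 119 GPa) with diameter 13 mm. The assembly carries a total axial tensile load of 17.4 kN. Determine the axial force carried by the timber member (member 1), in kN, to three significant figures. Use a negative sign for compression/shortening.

A_1 = 221.4 mm².
A_2 = 132.7 mm².
Equal strain + equilibrium ⇒ each member carries load in proportion to AE: A₁E₁ = 2568000 N, A₂E₂ = 15800000 N, ΣAE = 18360000 N.
F₁ = P·A₁E₁/ΣAE = 17400·2568000/18360000 = 2433 N.

2.43 kN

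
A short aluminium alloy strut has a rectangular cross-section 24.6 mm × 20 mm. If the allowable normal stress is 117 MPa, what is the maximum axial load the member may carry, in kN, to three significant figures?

A = 492 mm².
P_max = σ_allow · A = 117 · 492 = 57560 N = 57.56 kN.

57.6 kN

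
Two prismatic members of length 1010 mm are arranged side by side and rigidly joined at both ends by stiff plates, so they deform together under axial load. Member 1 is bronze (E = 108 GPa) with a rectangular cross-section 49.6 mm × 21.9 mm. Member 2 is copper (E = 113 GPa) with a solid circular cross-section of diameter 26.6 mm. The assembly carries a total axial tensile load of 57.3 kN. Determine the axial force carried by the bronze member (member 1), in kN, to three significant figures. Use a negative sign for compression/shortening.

37.3 kN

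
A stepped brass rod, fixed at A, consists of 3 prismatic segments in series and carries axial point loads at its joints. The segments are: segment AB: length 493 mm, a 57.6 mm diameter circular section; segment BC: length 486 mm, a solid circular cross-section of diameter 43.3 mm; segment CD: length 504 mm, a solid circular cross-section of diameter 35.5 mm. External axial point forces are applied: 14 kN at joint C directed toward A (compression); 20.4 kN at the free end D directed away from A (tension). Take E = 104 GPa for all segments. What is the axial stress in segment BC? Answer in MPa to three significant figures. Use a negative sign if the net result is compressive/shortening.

4.35 MPa

Internal axial forces (sectioning from the free end, tension +): N_CD = 20.4 kN, N_BC = 6.4 kN, N_AB = 6.4 kN.
A_BC = 1473 mm².
σ_BC = N_BC/A_BC = 6400/1473 = 4.346 MPa.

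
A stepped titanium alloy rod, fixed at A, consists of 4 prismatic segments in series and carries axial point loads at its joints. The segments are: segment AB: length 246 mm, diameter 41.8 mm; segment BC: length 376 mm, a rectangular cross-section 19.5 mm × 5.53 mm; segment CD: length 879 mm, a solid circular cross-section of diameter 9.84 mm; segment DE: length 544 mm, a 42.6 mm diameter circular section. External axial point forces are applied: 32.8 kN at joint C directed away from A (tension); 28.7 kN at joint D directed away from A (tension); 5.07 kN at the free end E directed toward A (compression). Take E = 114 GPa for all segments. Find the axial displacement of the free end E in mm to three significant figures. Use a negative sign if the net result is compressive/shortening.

Internal axial forces (sectioning from the free end, tension +): N_DE = -5.07 kN, N_CD = 23.63 kN, N_BC = 56.43 kN, N_AB = 56.43 kN.
A_AB = 1372 mm².
A_BC = 107.8 mm².
A_CD = 76.05 mm².
A_DE = 1425 mm².
δ_AB = 56430·246/(1372·114000) = 0.08874 mm
δ_BC = 56430·376/(107.8·114000) = 1.726 mm
δ_CD = 23630·879/(76.05·114000) = 2.396 mm
δ_DE = -5070·544/(1425·114000) = -0.01697 mm
δ = Σδ_i = 4.194 mm.

4.19 mm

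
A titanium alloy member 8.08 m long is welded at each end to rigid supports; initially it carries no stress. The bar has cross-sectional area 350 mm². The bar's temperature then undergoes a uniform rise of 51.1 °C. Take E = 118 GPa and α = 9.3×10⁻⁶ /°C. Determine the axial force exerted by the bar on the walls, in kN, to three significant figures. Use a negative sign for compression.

-19.6 kN

Free thermal expansion αLΔT = 9.3e-6 · 8080 · 51.1 = 3.84 mm.
The walls impose strain ε = −(3.84)/8080 = -4.7523e-04; σ = Eε = 118000 · -4.7523e-04 = -56.08 MPa.
Wall reaction R = σ·A = -56.08·350 = -19630 N = -19.63 kN.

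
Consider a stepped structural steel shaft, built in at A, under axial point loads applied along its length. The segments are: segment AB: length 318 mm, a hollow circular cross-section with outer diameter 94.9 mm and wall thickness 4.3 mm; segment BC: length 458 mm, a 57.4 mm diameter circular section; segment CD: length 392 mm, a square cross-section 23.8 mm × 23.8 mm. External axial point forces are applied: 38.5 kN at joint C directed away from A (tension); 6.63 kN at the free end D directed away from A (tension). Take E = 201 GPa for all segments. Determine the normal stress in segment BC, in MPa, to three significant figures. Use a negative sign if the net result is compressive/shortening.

Internal axial forces (sectioning from the free end, tension +): N_CD = 6.63 kN, N_BC = 45.13 kN, N_AB = 45.13 kN.
A_BC = 2588 mm².
σ_BC = N_BC/A_BC = 45130/2588 = 17.44 MPa.

17.4 MPa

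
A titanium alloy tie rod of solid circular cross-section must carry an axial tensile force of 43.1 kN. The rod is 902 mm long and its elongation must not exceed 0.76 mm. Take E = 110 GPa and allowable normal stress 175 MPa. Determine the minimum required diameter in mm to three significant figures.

Required area A ≥ P/σ_allow = 43100/175 = 246.3 mm².
For a solid circular section, d ≥ √(4A/π) = 17.71 mm.
Elongation limit: A ≥ PL/(Eδ_allow) = 43100·902/(110000·0.76) = 465 mm² ⇒ d ≥ 24.33 mm.
The elongation limit governs.

24.3 mm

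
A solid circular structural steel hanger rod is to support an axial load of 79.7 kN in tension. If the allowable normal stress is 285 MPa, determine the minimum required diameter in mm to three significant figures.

18.9 mm

Required area A ≥ P/σ_allow = 79700/285 = 279.6 mm².
For a solid circular section, d ≥ √(4A/π) = 18.87 mm.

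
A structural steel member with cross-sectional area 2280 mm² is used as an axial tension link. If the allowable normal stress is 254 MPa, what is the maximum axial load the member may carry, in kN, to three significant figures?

P_max = σ_allow · A = 254 · 2280 = 579100 N = 579.1 kN.

579 kN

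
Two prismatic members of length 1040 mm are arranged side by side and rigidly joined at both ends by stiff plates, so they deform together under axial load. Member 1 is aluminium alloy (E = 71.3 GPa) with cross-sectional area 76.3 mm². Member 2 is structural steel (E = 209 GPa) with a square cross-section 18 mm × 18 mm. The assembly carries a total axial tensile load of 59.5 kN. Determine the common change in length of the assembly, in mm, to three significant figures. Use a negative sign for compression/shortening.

A_2 = 324 mm².
Equal strain + equilibrium ⇒ each member carries load in proportion to AE: A₁E₁ = 5440000 N, A₂E₂ = 67720000 N, ΣAE = 73160000 N.
δ = PL/ΣAE = 59500·1040/73160000 = 0.8459 mm.

0.846 mm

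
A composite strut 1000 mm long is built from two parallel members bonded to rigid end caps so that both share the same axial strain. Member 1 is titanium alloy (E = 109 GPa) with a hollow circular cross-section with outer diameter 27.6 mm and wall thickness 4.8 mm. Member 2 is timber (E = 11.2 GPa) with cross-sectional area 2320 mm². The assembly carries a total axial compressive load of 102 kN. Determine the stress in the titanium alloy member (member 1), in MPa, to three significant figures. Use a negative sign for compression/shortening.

-175 MPa

A_1 = 343.8 mm².
Equal strain + equilibrium ⇒ each member carries load in proportion to AE: A₁E₁ = 37480000 N, A₂E₂ = 25980000 N, ΣAE = 63460000 N.
σ₁ = P·E₁/ΣAE = -102000·109000/63460000 = -175.2 MPa.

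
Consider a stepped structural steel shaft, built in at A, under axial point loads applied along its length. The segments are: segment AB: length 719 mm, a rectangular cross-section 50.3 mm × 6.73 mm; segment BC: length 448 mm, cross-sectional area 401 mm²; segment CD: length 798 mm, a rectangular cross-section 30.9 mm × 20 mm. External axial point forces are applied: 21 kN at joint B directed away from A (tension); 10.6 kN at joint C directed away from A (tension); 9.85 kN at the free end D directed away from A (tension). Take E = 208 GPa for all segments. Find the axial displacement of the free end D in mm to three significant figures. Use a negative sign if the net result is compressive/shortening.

Internal axial forces (sectioning from the free end, tension +): N_CD = 9.85 kN, N_BC = 20.45 kN, N_AB = 41.45 kN.
A_AB = 338.5 mm².
A_CD = 618 mm².
δ_AB = 41450·719/(338.5·208000) = 0.4233 mm
δ_BC = 20450·448/(401·208000) = 0.1098 mm
δ_CD = 9850·798/(618·208000) = 0.06115 mm
δ = Σδ_i = 0.5942 mm.

0.594 mm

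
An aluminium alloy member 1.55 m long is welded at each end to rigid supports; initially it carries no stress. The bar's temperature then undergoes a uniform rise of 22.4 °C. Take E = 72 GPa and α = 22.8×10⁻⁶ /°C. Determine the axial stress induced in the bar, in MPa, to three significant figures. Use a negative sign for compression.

Free thermal expansion αLΔT = 22.8e-6 · 1550 · 22.4 = 0.7916 mm.
The walls impose strain ε = −(0.7916)/1550 = -5.1072e-04; σ = Eε = 72000 · -5.1072e-04 = -36.77 MPa.

-36.8 MPa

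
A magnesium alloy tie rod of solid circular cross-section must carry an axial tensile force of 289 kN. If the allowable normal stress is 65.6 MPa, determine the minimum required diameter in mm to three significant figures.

Required area A ≥ P/σ_allow = 289000/65.6 = 4405 mm².
For a solid circular section, d ≥ √(4A/π) = 74.89 mm.

74.9 mm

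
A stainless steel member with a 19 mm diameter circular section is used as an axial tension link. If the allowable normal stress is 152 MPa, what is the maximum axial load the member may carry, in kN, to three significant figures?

A = 283.5 mm².
P_max = σ_allow · A = 152 · 283.5 = 43100 N = 43.1 kN.

43.1 kN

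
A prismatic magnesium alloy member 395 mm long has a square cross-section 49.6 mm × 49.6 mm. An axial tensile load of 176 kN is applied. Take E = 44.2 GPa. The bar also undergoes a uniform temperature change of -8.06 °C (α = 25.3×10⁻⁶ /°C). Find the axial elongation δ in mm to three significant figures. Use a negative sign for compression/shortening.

0.559 mm

A = 2460 mm².
δ_mech = NL/(AE) = 176000·395/(2460·44200) = 0.6393 mm.
δ_thermal = αLΔT = 25.3e-6·395·-8.06 = -0.08055 mm.
δ = δ_mech + δ_thermal = 0.5588 mm.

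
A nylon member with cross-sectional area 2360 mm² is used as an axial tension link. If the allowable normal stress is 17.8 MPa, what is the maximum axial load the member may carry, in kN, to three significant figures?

42.0 kN

P_max = σ_allow · A = 17.8 · 2360 = 42010 N = 42.01 kN.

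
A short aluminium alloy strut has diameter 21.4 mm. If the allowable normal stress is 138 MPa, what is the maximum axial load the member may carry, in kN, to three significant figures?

49.6 kN

A = 359.7 mm².
P_max = σ_allow · A = 138 · 359.7 = 49640 N = 49.64 kN.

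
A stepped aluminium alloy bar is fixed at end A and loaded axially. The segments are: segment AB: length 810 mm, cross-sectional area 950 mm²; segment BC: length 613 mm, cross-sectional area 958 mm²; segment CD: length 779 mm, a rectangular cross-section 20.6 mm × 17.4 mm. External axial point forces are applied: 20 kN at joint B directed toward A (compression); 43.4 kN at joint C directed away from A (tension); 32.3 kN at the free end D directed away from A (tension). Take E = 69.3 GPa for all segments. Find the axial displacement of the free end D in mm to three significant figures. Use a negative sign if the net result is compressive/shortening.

Internal axial forces (sectioning from the free end, tension +): N_CD = 32.3 kN, N_BC = 75.7 kN, N_AB = 55.7 kN.
A_CD = 358.4 mm².
δ_AB = 55700·810/(950·69300) = 0.6853 mm
δ_BC = 75700·613/(958·69300) = 0.699 mm
δ_CD = 32300·779/(358.4·69300) = 1.013 mm
δ = Σδ_i = 2.397 mm.

2.40 mm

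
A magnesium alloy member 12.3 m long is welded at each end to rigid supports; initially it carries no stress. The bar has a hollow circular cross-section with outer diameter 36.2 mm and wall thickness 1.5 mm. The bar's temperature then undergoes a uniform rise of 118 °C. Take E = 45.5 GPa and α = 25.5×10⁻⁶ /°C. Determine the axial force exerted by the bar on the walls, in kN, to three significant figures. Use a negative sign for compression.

Free thermal expansion αLΔT = 25.5e-6 · 12300 · 118 = 37.01 mm.
The walls impose strain ε = −(37.01)/12300 = -3.0090e-03; σ = Eε = 45500 · -3.0090e-03 = -136.9 MPa.
Wall reaction R = σ·A = -136.9·163.5 = -22390 N = -22.39 kN.

-22.4 kN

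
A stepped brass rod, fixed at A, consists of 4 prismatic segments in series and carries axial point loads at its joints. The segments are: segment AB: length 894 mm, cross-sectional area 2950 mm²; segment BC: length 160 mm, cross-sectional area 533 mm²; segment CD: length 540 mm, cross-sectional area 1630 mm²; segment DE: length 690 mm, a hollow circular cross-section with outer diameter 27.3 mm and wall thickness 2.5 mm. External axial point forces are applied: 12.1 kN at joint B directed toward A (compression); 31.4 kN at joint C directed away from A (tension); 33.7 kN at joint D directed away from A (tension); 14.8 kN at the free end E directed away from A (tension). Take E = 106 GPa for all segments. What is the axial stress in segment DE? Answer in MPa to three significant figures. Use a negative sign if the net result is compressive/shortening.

Internal axial forces (sectioning from the free end, tension +): N_DE = 14.8 kN, N_CD = 48.5 kN, N_BC = 79.9 kN, N_AB = 67.8 kN.
A_DE = 194.8 mm².
σ_DE = N_DE/A_DE = 14800/194.8 = 75.98 MPa.

76.0 MPa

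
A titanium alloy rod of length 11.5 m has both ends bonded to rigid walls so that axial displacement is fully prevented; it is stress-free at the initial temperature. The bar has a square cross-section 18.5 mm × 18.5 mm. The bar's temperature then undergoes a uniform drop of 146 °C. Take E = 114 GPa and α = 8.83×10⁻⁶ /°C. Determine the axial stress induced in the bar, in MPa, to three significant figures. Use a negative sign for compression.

147 MPa

Free thermal expansion αLΔT = 8.83e-6 · 11500 · -146 = -14.83 mm.
The walls impose strain ε = −(-14.83)/11500 = 1.2892e-03; σ = Eε = 114000 · 1.2892e-03 = 147 MPa.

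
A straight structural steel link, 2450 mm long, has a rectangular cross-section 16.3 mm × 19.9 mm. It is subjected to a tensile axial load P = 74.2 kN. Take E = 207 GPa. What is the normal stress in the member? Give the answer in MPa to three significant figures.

229 MPa

A = 324.4 mm².
σ = N/A = 74200/324.4 = 228.8 MPa.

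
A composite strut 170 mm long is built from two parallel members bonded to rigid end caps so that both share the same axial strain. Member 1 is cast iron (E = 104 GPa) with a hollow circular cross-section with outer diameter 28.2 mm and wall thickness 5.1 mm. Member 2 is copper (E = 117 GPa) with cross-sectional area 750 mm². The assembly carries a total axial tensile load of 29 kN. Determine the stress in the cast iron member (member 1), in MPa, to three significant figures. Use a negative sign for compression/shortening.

23.9 MPa

A_1 = 370.1 mm².
Equal strain + equilibrium ⇒ each member carries load in proportion to AE: A₁E₁ = 38490000 N, A₂E₂ = 87750000 N, ΣAE = 126200000 N.
σ₁ = P·E₁/ΣAE = 29000·104000/126200000 = 23.89 MPa.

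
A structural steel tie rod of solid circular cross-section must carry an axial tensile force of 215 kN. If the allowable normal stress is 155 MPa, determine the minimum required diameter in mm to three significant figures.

Required area A ≥ P/σ_allow = 215000/155 = 1387 mm².
For a solid circular section, d ≥ √(4A/π) = 42.03 mm.

42.0 mm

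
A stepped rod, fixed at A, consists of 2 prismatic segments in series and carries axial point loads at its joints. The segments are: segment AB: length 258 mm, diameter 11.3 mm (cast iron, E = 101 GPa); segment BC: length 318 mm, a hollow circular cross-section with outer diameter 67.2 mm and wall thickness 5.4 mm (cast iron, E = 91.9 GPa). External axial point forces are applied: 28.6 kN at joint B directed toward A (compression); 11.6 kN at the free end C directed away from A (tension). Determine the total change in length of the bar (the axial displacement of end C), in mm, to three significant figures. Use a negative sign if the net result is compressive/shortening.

-0.395 mm

Internal axial forces (sectioning from the free end, tension +): N_BC = 11.6 kN, N_AB = -17 kN.
A_AB = 100.3 mm².
A_BC = 1048 mm².
δ_AB = -17000·258/(100.3·101000) = -0.433 mm
δ_BC = 11600·318/(1048·91900) = 0.03829 mm
δ = Σδ_i = -0.3947 mm.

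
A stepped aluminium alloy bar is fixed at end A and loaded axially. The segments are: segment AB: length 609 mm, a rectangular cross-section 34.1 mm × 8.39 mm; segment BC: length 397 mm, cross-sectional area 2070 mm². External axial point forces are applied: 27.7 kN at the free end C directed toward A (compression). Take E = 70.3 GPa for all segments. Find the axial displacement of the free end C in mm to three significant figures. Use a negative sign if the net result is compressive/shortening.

-0.914 mm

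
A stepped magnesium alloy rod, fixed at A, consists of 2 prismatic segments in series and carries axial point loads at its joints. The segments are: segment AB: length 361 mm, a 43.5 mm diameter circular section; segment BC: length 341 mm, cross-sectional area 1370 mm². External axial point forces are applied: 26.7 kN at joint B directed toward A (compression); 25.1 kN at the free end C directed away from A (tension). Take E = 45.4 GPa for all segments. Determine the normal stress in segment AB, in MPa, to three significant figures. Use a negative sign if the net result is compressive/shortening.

-1.08 MPa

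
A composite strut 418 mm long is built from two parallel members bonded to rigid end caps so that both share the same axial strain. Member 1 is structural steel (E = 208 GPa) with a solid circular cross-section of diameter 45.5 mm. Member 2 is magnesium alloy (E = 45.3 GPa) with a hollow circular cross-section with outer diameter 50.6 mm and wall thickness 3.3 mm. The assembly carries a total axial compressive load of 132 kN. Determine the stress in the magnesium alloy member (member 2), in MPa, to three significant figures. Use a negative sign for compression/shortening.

A_1 = 1626 mm².
A_2 = 490.4 mm².
Equal strain + equilibrium ⇒ each member carries load in proportion to AE: A₁E₁ = 338200000 N, A₂E₂ = 22210000 N, ΣAE = 360400000 N.
σ₂ = P·E₂/ΣAE = -132000·45300/360400000 = -16.59 MPa.

-16.6 MPa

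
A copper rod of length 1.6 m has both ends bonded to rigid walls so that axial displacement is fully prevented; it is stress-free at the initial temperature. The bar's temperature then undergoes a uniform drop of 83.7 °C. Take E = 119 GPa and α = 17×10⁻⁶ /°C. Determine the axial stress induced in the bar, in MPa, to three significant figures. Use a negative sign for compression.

169 MPa

Free thermal expansion αLΔT = 17e-6 · 1600 · -83.7 = -2.277 mm.
The walls impose strain ε = −(-2.277)/1600 = 1.4229e-03; σ = Eε = 119000 · 1.4229e-03 = 169.3 MPa.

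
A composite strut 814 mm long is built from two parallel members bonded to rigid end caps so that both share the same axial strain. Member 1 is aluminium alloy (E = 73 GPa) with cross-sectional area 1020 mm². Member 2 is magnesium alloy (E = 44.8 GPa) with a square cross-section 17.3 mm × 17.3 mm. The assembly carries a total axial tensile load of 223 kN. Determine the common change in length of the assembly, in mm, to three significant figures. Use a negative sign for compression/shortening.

2.07 mm

A_2 = 299.3 mm².
Equal strain + equilibrium ⇒ each member carries load in proportion to AE: A₁E₁ = 74460000 N, A₂E₂ = 13410000 N, ΣAE = 87870000 N.
δ = PL/ΣAE = 223000·814/87870000 = 2.066 mm.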